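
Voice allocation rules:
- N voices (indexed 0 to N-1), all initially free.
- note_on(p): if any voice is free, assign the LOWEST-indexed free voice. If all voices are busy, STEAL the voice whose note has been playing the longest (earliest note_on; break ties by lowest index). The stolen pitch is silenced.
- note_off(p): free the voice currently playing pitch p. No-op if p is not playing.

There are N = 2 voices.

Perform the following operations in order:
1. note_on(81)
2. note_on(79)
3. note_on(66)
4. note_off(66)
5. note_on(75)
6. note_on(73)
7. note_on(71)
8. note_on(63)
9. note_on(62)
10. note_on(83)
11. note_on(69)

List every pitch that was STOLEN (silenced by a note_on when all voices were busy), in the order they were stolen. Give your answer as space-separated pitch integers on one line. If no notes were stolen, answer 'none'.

Answer: 81 79 75 73 71 63 62

Derivation:
Op 1: note_on(81): voice 0 is free -> assigned | voices=[81 -]
Op 2: note_on(79): voice 1 is free -> assigned | voices=[81 79]
Op 3: note_on(66): all voices busy, STEAL voice 0 (pitch 81, oldest) -> assign | voices=[66 79]
Op 4: note_off(66): free voice 0 | voices=[- 79]
Op 5: note_on(75): voice 0 is free -> assigned | voices=[75 79]
Op 6: note_on(73): all voices busy, STEAL voice 1 (pitch 79, oldest) -> assign | voices=[75 73]
Op 7: note_on(71): all voices busy, STEAL voice 0 (pitch 75, oldest) -> assign | voices=[71 73]
Op 8: note_on(63): all voices busy, STEAL voice 1 (pitch 73, oldest) -> assign | voices=[71 63]
Op 9: note_on(62): all voices busy, STEAL voice 0 (pitch 71, oldest) -> assign | voices=[62 63]
Op 10: note_on(83): all voices busy, STEAL voice 1 (pitch 63, oldest) -> assign | voices=[62 83]
Op 11: note_on(69): all voices busy, STEAL voice 0 (pitch 62, oldest) -> assign | voices=[69 83]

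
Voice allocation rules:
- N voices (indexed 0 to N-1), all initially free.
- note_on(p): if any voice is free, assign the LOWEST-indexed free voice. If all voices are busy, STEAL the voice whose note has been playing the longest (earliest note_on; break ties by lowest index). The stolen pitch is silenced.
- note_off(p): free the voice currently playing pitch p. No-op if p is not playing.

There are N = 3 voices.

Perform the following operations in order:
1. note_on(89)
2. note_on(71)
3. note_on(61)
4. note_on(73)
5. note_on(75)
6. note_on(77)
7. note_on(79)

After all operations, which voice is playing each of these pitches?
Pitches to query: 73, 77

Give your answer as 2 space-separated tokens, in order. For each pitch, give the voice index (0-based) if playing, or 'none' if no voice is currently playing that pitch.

Op 1: note_on(89): voice 0 is free -> assigned | voices=[89 - -]
Op 2: note_on(71): voice 1 is free -> assigned | voices=[89 71 -]
Op 3: note_on(61): voice 2 is free -> assigned | voices=[89 71 61]
Op 4: note_on(73): all voices busy, STEAL voice 0 (pitch 89, oldest) -> assign | voices=[73 71 61]
Op 5: note_on(75): all voices busy, STEAL voice 1 (pitch 71, oldest) -> assign | voices=[73 75 61]
Op 6: note_on(77): all voices busy, STEAL voice 2 (pitch 61, oldest) -> assign | voices=[73 75 77]
Op 7: note_on(79): all voices busy, STEAL voice 0 (pitch 73, oldest) -> assign | voices=[79 75 77]

Answer: none 2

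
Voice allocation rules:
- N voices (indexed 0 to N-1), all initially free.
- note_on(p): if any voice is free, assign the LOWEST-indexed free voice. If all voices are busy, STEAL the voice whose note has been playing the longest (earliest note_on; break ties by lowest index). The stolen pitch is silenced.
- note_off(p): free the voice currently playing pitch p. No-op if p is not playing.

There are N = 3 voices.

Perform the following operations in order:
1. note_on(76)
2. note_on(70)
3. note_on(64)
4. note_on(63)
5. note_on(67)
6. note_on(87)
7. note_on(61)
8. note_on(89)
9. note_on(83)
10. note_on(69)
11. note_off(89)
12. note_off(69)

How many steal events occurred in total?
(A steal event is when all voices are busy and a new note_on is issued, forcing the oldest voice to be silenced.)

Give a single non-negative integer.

Op 1: note_on(76): voice 0 is free -> assigned | voices=[76 - -]
Op 2: note_on(70): voice 1 is free -> assigned | voices=[76 70 -]
Op 3: note_on(64): voice 2 is free -> assigned | voices=[76 70 64]
Op 4: note_on(63): all voices busy, STEAL voice 0 (pitch 76, oldest) -> assign | voices=[63 70 64]
Op 5: note_on(67): all voices busy, STEAL voice 1 (pitch 70, oldest) -> assign | voices=[63 67 64]
Op 6: note_on(87): all voices busy, STEAL voice 2 (pitch 64, oldest) -> assign | voices=[63 67 87]
Op 7: note_on(61): all voices busy, STEAL voice 0 (pitch 63, oldest) -> assign | voices=[61 67 87]
Op 8: note_on(89): all voices busy, STEAL voice 1 (pitch 67, oldest) -> assign | voices=[61 89 87]
Op 9: note_on(83): all voices busy, STEAL voice 2 (pitch 87, oldest) -> assign | voices=[61 89 83]
Op 10: note_on(69): all voices busy, STEAL voice 0 (pitch 61, oldest) -> assign | voices=[69 89 83]
Op 11: note_off(89): free voice 1 | voices=[69 - 83]
Op 12: note_off(69): free voice 0 | voices=[- - 83]

Answer: 7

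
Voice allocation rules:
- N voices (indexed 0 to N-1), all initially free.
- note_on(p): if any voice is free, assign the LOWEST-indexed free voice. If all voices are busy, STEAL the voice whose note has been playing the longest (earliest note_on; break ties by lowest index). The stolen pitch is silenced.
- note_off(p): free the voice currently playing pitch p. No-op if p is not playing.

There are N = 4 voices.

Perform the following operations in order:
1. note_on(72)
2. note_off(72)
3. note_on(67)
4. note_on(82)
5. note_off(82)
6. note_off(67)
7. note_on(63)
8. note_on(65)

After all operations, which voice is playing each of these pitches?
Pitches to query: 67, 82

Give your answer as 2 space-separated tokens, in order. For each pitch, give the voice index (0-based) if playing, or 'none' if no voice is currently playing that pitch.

Op 1: note_on(72): voice 0 is free -> assigned | voices=[72 - - -]
Op 2: note_off(72): free voice 0 | voices=[- - - -]
Op 3: note_on(67): voice 0 is free -> assigned | voices=[67 - - -]
Op 4: note_on(82): voice 1 is free -> assigned | voices=[67 82 - -]
Op 5: note_off(82): free voice 1 | voices=[67 - - -]
Op 6: note_off(67): free voice 0 | voices=[- - - -]
Op 7: note_on(63): voice 0 is free -> assigned | voices=[63 - - -]
Op 8: note_on(65): voice 1 is free -> assigned | voices=[63 65 - -]

Answer: none none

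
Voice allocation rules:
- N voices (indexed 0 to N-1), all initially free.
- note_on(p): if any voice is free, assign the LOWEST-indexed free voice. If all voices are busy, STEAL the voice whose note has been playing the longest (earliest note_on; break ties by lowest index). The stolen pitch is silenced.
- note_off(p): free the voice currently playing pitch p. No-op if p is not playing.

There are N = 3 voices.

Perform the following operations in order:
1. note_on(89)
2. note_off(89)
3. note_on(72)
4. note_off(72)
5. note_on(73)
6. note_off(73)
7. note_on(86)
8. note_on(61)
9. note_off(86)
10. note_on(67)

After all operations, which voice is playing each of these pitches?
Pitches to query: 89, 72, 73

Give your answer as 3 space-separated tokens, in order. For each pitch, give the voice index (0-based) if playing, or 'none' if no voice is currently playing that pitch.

Answer: none none none

Derivation:
Op 1: note_on(89): voice 0 is free -> assigned | voices=[89 - -]
Op 2: note_off(89): free voice 0 | voices=[- - -]
Op 3: note_on(72): voice 0 is free -> assigned | voices=[72 - -]
Op 4: note_off(72): free voice 0 | voices=[- - -]
Op 5: note_on(73): voice 0 is free -> assigned | voices=[73 - -]
Op 6: note_off(73): free voice 0 | voices=[- - -]
Op 7: note_on(86): voice 0 is free -> assigned | voices=[86 - -]
Op 8: note_on(61): voice 1 is free -> assigned | voices=[86 61 -]
Op 9: note_off(86): free voice 0 | voices=[- 61 -]
Op 10: note_on(67): voice 0 is free -> assigned | voices=[67 61 -]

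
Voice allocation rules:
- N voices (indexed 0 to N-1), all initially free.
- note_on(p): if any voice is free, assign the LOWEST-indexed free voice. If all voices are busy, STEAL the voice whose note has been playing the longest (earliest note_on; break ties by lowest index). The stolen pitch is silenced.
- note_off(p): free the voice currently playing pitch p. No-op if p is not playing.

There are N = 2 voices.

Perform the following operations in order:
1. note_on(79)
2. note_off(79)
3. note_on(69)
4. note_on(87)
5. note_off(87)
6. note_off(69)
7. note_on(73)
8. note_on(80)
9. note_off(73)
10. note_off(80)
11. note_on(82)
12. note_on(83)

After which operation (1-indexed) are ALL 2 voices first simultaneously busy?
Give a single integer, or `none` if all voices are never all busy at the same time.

Op 1: note_on(79): voice 0 is free -> assigned | voices=[79 -]
Op 2: note_off(79): free voice 0 | voices=[- -]
Op 3: note_on(69): voice 0 is free -> assigned | voices=[69 -]
Op 4: note_on(87): voice 1 is free -> assigned | voices=[69 87]
Op 5: note_off(87): free voice 1 | voices=[69 -]
Op 6: note_off(69): free voice 0 | voices=[- -]
Op 7: note_on(73): voice 0 is free -> assigned | voices=[73 -]
Op 8: note_on(80): voice 1 is free -> assigned | voices=[73 80]
Op 9: note_off(73): free voice 0 | voices=[- 80]
Op 10: note_off(80): free voice 1 | voices=[- -]
Op 11: note_on(82): voice 0 is free -> assigned | voices=[82 -]
Op 12: note_on(83): voice 1 is free -> assigned | voices=[82 83]

Answer: 4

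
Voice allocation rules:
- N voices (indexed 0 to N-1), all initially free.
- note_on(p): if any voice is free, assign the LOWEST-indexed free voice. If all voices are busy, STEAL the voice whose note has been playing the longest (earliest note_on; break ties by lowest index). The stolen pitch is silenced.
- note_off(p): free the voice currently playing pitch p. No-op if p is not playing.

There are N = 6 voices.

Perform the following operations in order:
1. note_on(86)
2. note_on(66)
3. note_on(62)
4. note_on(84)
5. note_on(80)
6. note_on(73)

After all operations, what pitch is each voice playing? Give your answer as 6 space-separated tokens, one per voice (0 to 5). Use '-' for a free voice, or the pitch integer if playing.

Answer: 86 66 62 84 80 73

Derivation:
Op 1: note_on(86): voice 0 is free -> assigned | voices=[86 - - - - -]
Op 2: note_on(66): voice 1 is free -> assigned | voices=[86 66 - - - -]
Op 3: note_on(62): voice 2 is free -> assigned | voices=[86 66 62 - - -]
Op 4: note_on(84): voice 3 is free -> assigned | voices=[86 66 62 84 - -]
Op 5: note_on(80): voice 4 is free -> assigned | voices=[86 66 62 84 80 -]
Op 6: note_on(73): voice 5 is free -> assigned | voices=[86 66 62 84 80 73]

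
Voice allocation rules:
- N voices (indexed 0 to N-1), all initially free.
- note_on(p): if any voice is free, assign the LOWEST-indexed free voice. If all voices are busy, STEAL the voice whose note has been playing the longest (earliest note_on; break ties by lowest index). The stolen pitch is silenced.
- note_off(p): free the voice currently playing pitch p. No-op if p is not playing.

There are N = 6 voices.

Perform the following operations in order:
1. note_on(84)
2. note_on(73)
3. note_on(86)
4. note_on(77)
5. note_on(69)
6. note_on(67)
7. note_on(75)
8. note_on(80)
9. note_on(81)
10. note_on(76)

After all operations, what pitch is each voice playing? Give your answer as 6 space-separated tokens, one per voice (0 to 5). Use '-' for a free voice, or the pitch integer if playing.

Op 1: note_on(84): voice 0 is free -> assigned | voices=[84 - - - - -]
Op 2: note_on(73): voice 1 is free -> assigned | voices=[84 73 - - - -]
Op 3: note_on(86): voice 2 is free -> assigned | voices=[84 73 86 - - -]
Op 4: note_on(77): voice 3 is free -> assigned | voices=[84 73 86 77 - -]
Op 5: note_on(69): voice 4 is free -> assigned | voices=[84 73 86 77 69 -]
Op 6: note_on(67): voice 5 is free -> assigned | voices=[84 73 86 77 69 67]
Op 7: note_on(75): all voices busy, STEAL voice 0 (pitch 84, oldest) -> assign | voices=[75 73 86 77 69 67]
Op 8: note_on(80): all voices busy, STEAL voice 1 (pitch 73, oldest) -> assign | voices=[75 80 86 77 69 67]
Op 9: note_on(81): all voices busy, STEAL voice 2 (pitch 86, oldest) -> assign | voices=[75 80 81 77 69 67]
Op 10: note_on(76): all voices busy, STEAL voice 3 (pitch 77, oldest) -> assign | voices=[75 80 81 76 69 67]

Answer: 75 80 81 76 69 67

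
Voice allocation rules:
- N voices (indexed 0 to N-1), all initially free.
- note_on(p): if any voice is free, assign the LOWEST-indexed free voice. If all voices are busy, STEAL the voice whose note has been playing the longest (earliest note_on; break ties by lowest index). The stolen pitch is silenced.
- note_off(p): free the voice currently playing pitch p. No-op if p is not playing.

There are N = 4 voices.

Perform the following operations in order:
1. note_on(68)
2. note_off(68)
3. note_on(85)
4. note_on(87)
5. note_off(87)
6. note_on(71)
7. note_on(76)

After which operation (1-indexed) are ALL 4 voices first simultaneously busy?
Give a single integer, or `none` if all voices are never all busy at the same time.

Answer: none

Derivation:
Op 1: note_on(68): voice 0 is free -> assigned | voices=[68 - - -]
Op 2: note_off(68): free voice 0 | voices=[- - - -]
Op 3: note_on(85): voice 0 is free -> assigned | voices=[85 - - -]
Op 4: note_on(87): voice 1 is free -> assigned | voices=[85 87 - -]
Op 5: note_off(87): free voice 1 | voices=[85 - - -]
Op 6: note_on(71): voice 1 is free -> assigned | voices=[85 71 - -]
Op 7: note_on(76): voice 2 is free -> assigned | voices=[85 71 76 -]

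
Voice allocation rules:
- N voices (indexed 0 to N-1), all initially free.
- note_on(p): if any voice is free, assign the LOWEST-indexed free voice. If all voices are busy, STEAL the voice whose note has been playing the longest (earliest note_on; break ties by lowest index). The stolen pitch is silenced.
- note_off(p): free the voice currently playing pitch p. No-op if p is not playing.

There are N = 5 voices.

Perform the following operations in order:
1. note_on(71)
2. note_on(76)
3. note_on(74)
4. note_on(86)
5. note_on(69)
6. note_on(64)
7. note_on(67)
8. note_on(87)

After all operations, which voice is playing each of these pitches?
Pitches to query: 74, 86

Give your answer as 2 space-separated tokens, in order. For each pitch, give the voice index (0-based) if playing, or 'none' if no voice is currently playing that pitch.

Op 1: note_on(71): voice 0 is free -> assigned | voices=[71 - - - -]
Op 2: note_on(76): voice 1 is free -> assigned | voices=[71 76 - - -]
Op 3: note_on(74): voice 2 is free -> assigned | voices=[71 76 74 - -]
Op 4: note_on(86): voice 3 is free -> assigned | voices=[71 76 74 86 -]
Op 5: note_on(69): voice 4 is free -> assigned | voices=[71 76 74 86 69]
Op 6: note_on(64): all voices busy, STEAL voice 0 (pitch 71, oldest) -> assign | voices=[64 76 74 86 69]
Op 7: note_on(67): all voices busy, STEAL voice 1 (pitch 76, oldest) -> assign | voices=[64 67 74 86 69]
Op 8: note_on(87): all voices busy, STEAL voice 2 (pitch 74, oldest) -> assign | voices=[64 67 87 86 69]

Answer: none 3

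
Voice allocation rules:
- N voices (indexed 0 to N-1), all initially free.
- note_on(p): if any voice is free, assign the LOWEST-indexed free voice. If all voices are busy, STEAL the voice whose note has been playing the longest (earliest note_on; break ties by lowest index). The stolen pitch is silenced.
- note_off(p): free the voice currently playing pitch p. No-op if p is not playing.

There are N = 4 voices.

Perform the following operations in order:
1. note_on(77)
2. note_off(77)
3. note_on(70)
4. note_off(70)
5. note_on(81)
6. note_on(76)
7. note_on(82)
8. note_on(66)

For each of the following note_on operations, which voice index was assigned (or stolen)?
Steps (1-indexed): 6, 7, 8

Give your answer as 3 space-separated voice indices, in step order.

Op 1: note_on(77): voice 0 is free -> assigned | voices=[77 - - -]
Op 2: note_off(77): free voice 0 | voices=[- - - -]
Op 3: note_on(70): voice 0 is free -> assigned | voices=[70 - - -]
Op 4: note_off(70): free voice 0 | voices=[- - - -]
Op 5: note_on(81): voice 0 is free -> assigned | voices=[81 - - -]
Op 6: note_on(76): voice 1 is free -> assigned | voices=[81 76 - -]
Op 7: note_on(82): voice 2 is free -> assigned | voices=[81 76 82 -]
Op 8: note_on(66): voice 3 is free -> assigned | voices=[81 76 82 66]

Answer: 1 2 3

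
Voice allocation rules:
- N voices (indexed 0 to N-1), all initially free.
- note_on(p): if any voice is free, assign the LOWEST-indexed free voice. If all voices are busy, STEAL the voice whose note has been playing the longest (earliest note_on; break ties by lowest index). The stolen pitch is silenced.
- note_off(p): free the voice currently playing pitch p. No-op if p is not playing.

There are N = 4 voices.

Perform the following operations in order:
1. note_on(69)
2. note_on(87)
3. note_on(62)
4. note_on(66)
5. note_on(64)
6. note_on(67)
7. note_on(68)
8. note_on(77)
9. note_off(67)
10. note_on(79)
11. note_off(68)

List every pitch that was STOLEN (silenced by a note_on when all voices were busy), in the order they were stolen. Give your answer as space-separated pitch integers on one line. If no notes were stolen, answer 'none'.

Op 1: note_on(69): voice 0 is free -> assigned | voices=[69 - - -]
Op 2: note_on(87): voice 1 is free -> assigned | voices=[69 87 - -]
Op 3: note_on(62): voice 2 is free -> assigned | voices=[69 87 62 -]
Op 4: note_on(66): voice 3 is free -> assigned | voices=[69 87 62 66]
Op 5: note_on(64): all voices busy, STEAL voice 0 (pitch 69, oldest) -> assign | voices=[64 87 62 66]
Op 6: note_on(67): all voices busy, STEAL voice 1 (pitch 87, oldest) -> assign | voices=[64 67 62 66]
Op 7: note_on(68): all voices busy, STEAL voice 2 (pitch 62, oldest) -> assign | voices=[64 67 68 66]
Op 8: note_on(77): all voices busy, STEAL voice 3 (pitch 66, oldest) -> assign | voices=[64 67 68 77]
Op 9: note_off(67): free voice 1 | voices=[64 - 68 77]
Op 10: note_on(79): voice 1 is free -> assigned | voices=[64 79 68 77]
Op 11: note_off(68): free voice 2 | voices=[64 79 - 77]

Answer: 69 87 62 66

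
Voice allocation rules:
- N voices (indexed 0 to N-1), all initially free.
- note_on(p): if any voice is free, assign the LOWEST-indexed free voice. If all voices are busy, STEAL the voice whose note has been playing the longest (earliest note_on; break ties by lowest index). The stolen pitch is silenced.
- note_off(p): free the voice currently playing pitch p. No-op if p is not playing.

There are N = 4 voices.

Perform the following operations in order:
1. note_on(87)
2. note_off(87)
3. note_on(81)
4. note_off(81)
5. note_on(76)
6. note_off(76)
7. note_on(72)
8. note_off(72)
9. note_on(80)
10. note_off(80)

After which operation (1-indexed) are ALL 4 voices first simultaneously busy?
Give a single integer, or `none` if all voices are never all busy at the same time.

Answer: none

Derivation:
Op 1: note_on(87): voice 0 is free -> assigned | voices=[87 - - -]
Op 2: note_off(87): free voice 0 | voices=[- - - -]
Op 3: note_on(81): voice 0 is free -> assigned | voices=[81 - - -]
Op 4: note_off(81): free voice 0 | voices=[- - - -]
Op 5: note_on(76): voice 0 is free -> assigned | voices=[76 - - -]
Op 6: note_off(76): free voice 0 | voices=[- - - -]
Op 7: note_on(72): voice 0 is free -> assigned | voices=[72 - - -]
Op 8: note_off(72): free voice 0 | voices=[- - - -]
Op 9: note_on(80): voice 0 is free -> assigned | voices=[80 - - -]
Op 10: note_off(80): free voice 0 | voices=[- - - -]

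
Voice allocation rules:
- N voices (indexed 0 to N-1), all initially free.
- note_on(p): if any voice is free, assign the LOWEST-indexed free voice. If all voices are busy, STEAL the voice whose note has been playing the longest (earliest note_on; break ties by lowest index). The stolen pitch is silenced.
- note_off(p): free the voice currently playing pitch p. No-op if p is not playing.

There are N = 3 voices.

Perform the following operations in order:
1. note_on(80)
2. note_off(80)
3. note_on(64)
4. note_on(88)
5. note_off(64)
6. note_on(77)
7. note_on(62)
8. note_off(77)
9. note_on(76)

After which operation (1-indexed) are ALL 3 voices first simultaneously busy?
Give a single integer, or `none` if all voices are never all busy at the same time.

Op 1: note_on(80): voice 0 is free -> assigned | voices=[80 - -]
Op 2: note_off(80): free voice 0 | voices=[- - -]
Op 3: note_on(64): voice 0 is free -> assigned | voices=[64 - -]
Op 4: note_on(88): voice 1 is free -> assigned | voices=[64 88 -]
Op 5: note_off(64): free voice 0 | voices=[- 88 -]
Op 6: note_on(77): voice 0 is free -> assigned | voices=[77 88 -]
Op 7: note_on(62): voice 2 is free -> assigned | voices=[77 88 62]
Op 8: note_off(77): free voice 0 | voices=[- 88 62]
Op 9: note_on(76): voice 0 is free -> assigned | voices=[76 88 62]

Answer: 7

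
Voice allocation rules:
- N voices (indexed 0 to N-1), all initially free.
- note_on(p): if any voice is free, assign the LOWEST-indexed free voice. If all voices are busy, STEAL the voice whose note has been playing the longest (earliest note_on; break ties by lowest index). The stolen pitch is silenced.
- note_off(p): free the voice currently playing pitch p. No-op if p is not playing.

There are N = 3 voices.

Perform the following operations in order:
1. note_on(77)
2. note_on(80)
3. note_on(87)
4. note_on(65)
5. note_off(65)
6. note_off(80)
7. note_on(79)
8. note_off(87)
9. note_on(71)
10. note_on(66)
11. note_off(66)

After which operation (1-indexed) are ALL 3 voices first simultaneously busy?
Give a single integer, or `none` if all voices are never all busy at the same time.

Answer: 3

Derivation:
Op 1: note_on(77): voice 0 is free -> assigned | voices=[77 - -]
Op 2: note_on(80): voice 1 is free -> assigned | voices=[77 80 -]
Op 3: note_on(87): voice 2 is free -> assigned | voices=[77 80 87]
Op 4: note_on(65): all voices busy, STEAL voice 0 (pitch 77, oldest) -> assign | voices=[65 80 87]
Op 5: note_off(65): free voice 0 | voices=[- 80 87]
Op 6: note_off(80): free voice 1 | voices=[- - 87]
Op 7: note_on(79): voice 0 is free -> assigned | voices=[79 - 87]
Op 8: note_off(87): free voice 2 | voices=[79 - -]
Op 9: note_on(71): voice 1 is free -> assigned | voices=[79 71 -]
Op 10: note_on(66): voice 2 is free -> assigned | voices=[79 71 66]
Op 11: note_off(66): free voice 2 | voices=[79 71 -]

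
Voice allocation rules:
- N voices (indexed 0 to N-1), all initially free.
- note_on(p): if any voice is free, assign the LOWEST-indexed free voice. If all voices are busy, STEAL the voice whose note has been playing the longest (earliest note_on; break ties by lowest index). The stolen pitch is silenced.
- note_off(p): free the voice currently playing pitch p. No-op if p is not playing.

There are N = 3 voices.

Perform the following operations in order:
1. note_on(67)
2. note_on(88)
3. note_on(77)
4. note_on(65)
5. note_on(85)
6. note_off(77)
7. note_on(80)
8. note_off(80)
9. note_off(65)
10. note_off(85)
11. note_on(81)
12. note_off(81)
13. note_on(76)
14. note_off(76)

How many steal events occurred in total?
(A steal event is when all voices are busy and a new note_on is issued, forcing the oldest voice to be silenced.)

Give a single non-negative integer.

Op 1: note_on(67): voice 0 is free -> assigned | voices=[67 - -]
Op 2: note_on(88): voice 1 is free -> assigned | voices=[67 88 -]
Op 3: note_on(77): voice 2 is free -> assigned | voices=[67 88 77]
Op 4: note_on(65): all voices busy, STEAL voice 0 (pitch 67, oldest) -> assign | voices=[65 88 77]
Op 5: note_on(85): all voices busy, STEAL voice 1 (pitch 88, oldest) -> assign | voices=[65 85 77]
Op 6: note_off(77): free voice 2 | voices=[65 85 -]
Op 7: note_on(80): voice 2 is free -> assigned | voices=[65 85 80]
Op 8: note_off(80): free voice 2 | voices=[65 85 -]
Op 9: note_off(65): free voice 0 | voices=[- 85 -]
Op 10: note_off(85): free voice 1 | voices=[- - -]
Op 11: note_on(81): voice 0 is free -> assigned | voices=[81 - -]
Op 12: note_off(81): free voice 0 | voices=[- - -]
Op 13: note_on(76): voice 0 is free -> assigned | voices=[76 - -]
Op 14: note_off(76): free voice 0 | voices=[- - -]

Answer: 2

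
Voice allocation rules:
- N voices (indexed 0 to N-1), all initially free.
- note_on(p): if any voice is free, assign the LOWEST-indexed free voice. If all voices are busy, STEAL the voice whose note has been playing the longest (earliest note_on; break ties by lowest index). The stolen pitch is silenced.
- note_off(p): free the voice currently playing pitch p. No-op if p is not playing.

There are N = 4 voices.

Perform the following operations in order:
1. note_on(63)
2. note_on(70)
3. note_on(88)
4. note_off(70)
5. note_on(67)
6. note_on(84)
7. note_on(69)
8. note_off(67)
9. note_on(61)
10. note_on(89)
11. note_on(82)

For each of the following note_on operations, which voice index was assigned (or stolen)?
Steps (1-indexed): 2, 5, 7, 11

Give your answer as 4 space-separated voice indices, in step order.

Op 1: note_on(63): voice 0 is free -> assigned | voices=[63 - - -]
Op 2: note_on(70): voice 1 is free -> assigned | voices=[63 70 - -]
Op 3: note_on(88): voice 2 is free -> assigned | voices=[63 70 88 -]
Op 4: note_off(70): free voice 1 | voices=[63 - 88 -]
Op 5: note_on(67): voice 1 is free -> assigned | voices=[63 67 88 -]
Op 6: note_on(84): voice 3 is free -> assigned | voices=[63 67 88 84]
Op 7: note_on(69): all voices busy, STEAL voice 0 (pitch 63, oldest) -> assign | voices=[69 67 88 84]
Op 8: note_off(67): free voice 1 | voices=[69 - 88 84]
Op 9: note_on(61): voice 1 is free -> assigned | voices=[69 61 88 84]
Op 10: note_on(89): all voices busy, STEAL voice 2 (pitch 88, oldest) -> assign | voices=[69 61 89 84]
Op 11: note_on(82): all voices busy, STEAL voice 3 (pitch 84, oldest) -> assign | voices=[69 61 89 82]

Answer: 1 1 0 3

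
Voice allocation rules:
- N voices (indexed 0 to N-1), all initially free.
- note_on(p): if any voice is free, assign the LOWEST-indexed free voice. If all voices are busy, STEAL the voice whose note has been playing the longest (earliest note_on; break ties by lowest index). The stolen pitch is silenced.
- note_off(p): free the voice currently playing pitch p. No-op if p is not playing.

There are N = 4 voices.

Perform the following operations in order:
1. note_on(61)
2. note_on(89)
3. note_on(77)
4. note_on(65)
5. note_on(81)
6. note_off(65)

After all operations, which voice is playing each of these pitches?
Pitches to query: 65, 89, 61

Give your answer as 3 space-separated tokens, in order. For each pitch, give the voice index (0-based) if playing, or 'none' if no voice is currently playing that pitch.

Op 1: note_on(61): voice 0 is free -> assigned | voices=[61 - - -]
Op 2: note_on(89): voice 1 is free -> assigned | voices=[61 89 - -]
Op 3: note_on(77): voice 2 is free -> assigned | voices=[61 89 77 -]
Op 4: note_on(65): voice 3 is free -> assigned | voices=[61 89 77 65]
Op 5: note_on(81): all voices busy, STEAL voice 0 (pitch 61, oldest) -> assign | voices=[81 89 77 65]
Op 6: note_off(65): free voice 3 | voices=[81 89 77 -]

Answer: none 1 none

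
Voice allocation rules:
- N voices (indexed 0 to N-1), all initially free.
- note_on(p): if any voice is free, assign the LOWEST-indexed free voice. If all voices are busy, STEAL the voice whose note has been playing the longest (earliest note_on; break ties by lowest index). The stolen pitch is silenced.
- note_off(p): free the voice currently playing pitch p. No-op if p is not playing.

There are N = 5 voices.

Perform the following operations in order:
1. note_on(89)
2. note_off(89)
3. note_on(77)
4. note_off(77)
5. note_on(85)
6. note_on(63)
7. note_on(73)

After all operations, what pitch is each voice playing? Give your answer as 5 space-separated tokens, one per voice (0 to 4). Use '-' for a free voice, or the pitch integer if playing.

Answer: 85 63 73 - -

Derivation:
Op 1: note_on(89): voice 0 is free -> assigned | voices=[89 - - - -]
Op 2: note_off(89): free voice 0 | voices=[- - - - -]
Op 3: note_on(77): voice 0 is free -> assigned | voices=[77 - - - -]
Op 4: note_off(77): free voice 0 | voices=[- - - - -]
Op 5: note_on(85): voice 0 is free -> assigned | voices=[85 - - - -]
Op 6: note_on(63): voice 1 is free -> assigned | voices=[85 63 - - -]
Op 7: note_on(73): voice 2 is free -> assigned | voices=[85 63 73 - -]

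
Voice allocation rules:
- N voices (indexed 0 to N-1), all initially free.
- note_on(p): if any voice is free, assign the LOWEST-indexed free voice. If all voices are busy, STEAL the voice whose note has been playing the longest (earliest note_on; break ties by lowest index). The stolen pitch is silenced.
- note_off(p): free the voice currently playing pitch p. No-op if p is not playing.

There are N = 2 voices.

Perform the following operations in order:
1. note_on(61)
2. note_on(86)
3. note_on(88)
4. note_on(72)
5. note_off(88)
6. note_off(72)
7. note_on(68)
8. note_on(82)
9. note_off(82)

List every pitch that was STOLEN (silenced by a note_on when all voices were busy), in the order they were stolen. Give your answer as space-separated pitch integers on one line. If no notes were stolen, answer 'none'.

Answer: 61 86

Derivation:
Op 1: note_on(61): voice 0 is free -> assigned | voices=[61 -]
Op 2: note_on(86): voice 1 is free -> assigned | voices=[61 86]
Op 3: note_on(88): all voices busy, STEAL voice 0 (pitch 61, oldest) -> assign | voices=[88 86]
Op 4: note_on(72): all voices busy, STEAL voice 1 (pitch 86, oldest) -> assign | voices=[88 72]
Op 5: note_off(88): free voice 0 | voices=[- 72]
Op 6: note_off(72): free voice 1 | voices=[- -]
Op 7: note_on(68): voice 0 is free -> assigned | voices=[68 -]
Op 8: note_on(82): voice 1 is free -> assigned | voices=[68 82]
Op 9: note_off(82): free voice 1 | voices=[68 -]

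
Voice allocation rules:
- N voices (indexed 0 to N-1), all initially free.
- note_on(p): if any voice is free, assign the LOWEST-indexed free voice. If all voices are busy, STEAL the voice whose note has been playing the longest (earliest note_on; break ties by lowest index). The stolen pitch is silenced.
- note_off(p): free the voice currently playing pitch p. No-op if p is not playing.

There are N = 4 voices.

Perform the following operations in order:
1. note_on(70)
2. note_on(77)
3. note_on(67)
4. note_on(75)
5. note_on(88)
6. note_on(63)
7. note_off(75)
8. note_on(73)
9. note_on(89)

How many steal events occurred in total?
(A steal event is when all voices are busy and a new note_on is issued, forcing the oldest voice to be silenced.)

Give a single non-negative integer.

Op 1: note_on(70): voice 0 is free -> assigned | voices=[70 - - -]
Op 2: note_on(77): voice 1 is free -> assigned | voices=[70 77 - -]
Op 3: note_on(67): voice 2 is free -> assigned | voices=[70 77 67 -]
Op 4: note_on(75): voice 3 is free -> assigned | voices=[70 77 67 75]
Op 5: note_on(88): all voices busy, STEAL voice 0 (pitch 70, oldest) -> assign | voices=[88 77 67 75]
Op 6: note_on(63): all voices busy, STEAL voice 1 (pitch 77, oldest) -> assign | voices=[88 63 67 75]
Op 7: note_off(75): free voice 3 | voices=[88 63 67 -]
Op 8: note_on(73): voice 3 is free -> assigned | voices=[88 63 67 73]
Op 9: note_on(89): all voices busy, STEAL voice 2 (pitch 67, oldest) -> assign | voices=[88 63 89 73]

Answer: 3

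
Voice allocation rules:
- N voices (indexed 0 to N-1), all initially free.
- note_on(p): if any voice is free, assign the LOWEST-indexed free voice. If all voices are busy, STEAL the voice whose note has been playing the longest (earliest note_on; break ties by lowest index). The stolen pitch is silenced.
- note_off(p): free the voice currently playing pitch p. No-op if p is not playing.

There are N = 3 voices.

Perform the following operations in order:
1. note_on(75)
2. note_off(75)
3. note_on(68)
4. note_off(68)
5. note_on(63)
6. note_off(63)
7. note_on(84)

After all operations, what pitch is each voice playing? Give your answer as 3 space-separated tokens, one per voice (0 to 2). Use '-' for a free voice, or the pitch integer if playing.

Op 1: note_on(75): voice 0 is free -> assigned | voices=[75 - -]
Op 2: note_off(75): free voice 0 | voices=[- - -]
Op 3: note_on(68): voice 0 is free -> assigned | voices=[68 - -]
Op 4: note_off(68): free voice 0 | voices=[- - -]
Op 5: note_on(63): voice 0 is free -> assigned | voices=[63 - -]
Op 6: note_off(63): free voice 0 | voices=[- - -]
Op 7: note_on(84): voice 0 is free -> assigned | voices=[84 - -]

Answer: 84 - -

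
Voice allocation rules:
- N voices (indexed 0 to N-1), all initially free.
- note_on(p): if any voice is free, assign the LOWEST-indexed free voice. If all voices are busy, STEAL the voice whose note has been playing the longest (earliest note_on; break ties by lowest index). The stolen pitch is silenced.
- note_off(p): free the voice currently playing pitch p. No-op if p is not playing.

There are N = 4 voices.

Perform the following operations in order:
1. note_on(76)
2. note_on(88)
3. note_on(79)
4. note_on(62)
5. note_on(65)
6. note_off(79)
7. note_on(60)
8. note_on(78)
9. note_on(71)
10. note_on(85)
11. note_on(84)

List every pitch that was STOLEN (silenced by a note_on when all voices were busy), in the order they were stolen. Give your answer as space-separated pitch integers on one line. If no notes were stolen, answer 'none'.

Answer: 76 88 62 65 60

Derivation:
Op 1: note_on(76): voice 0 is free -> assigned | voices=[76 - - -]
Op 2: note_on(88): voice 1 is free -> assigned | voices=[76 88 - -]
Op 3: note_on(79): voice 2 is free -> assigned | voices=[76 88 79 -]
Op 4: note_on(62): voice 3 is free -> assigned | voices=[76 88 79 62]
Op 5: note_on(65): all voices busy, STEAL voice 0 (pitch 76, oldest) -> assign | voices=[65 88 79 62]
Op 6: note_off(79): free voice 2 | voices=[65 88 - 62]
Op 7: note_on(60): voice 2 is free -> assigned | voices=[65 88 60 62]
Op 8: note_on(78): all voices busy, STEAL voice 1 (pitch 88, oldest) -> assign | voices=[65 78 60 62]
Op 9: note_on(71): all voices busy, STEAL voice 3 (pitch 62, oldest) -> assign | voices=[65 78 60 71]
Op 10: note_on(85): all voices busy, STEAL voice 0 (pitch 65, oldest) -> assign | voices=[85 78 60 71]
Op 11: note_on(84): all voices busy, STEAL voice 2 (pitch 60, oldest) -> assign | voices=[85 78 84 71]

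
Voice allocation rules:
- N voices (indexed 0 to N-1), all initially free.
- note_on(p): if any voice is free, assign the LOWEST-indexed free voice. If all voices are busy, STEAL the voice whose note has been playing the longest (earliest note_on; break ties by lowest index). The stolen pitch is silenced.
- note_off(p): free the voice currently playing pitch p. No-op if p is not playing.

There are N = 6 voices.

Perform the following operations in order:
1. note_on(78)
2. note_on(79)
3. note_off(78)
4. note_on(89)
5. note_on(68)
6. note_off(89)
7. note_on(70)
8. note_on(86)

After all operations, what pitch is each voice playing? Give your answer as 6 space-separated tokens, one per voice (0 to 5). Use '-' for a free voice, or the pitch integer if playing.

Op 1: note_on(78): voice 0 is free -> assigned | voices=[78 - - - - -]
Op 2: note_on(79): voice 1 is free -> assigned | voices=[78 79 - - - -]
Op 3: note_off(78): free voice 0 | voices=[- 79 - - - -]
Op 4: note_on(89): voice 0 is free -> assigned | voices=[89 79 - - - -]
Op 5: note_on(68): voice 2 is free -> assigned | voices=[89 79 68 - - -]
Op 6: note_off(89): free voice 0 | voices=[- 79 68 - - -]
Op 7: note_on(70): voice 0 is free -> assigned | voices=[70 79 68 - - -]
Op 8: note_on(86): voice 3 is free -> assigned | voices=[70 79 68 86 - -]

Answer: 70 79 68 86 - -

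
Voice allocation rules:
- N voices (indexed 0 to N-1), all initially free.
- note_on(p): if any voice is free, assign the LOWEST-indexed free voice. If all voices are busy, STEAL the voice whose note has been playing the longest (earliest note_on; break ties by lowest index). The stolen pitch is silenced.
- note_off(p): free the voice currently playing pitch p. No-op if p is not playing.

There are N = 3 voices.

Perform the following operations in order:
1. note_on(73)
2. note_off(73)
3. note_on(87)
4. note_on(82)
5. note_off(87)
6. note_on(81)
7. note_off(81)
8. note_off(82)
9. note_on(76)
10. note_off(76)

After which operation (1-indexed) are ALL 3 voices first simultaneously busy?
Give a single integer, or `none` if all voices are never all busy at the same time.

Answer: none

Derivation:
Op 1: note_on(73): voice 0 is free -> assigned | voices=[73 - -]
Op 2: note_off(73): free voice 0 | voices=[- - -]
Op 3: note_on(87): voice 0 is free -> assigned | voices=[87 - -]
Op 4: note_on(82): voice 1 is free -> assigned | voices=[87 82 -]
Op 5: note_off(87): free voice 0 | voices=[- 82 -]
Op 6: note_on(81): voice 0 is free -> assigned | voices=[81 82 -]
Op 7: note_off(81): free voice 0 | voices=[- 82 -]
Op 8: note_off(82): free voice 1 | voices=[- - -]
Op 9: note_on(76): voice 0 is free -> assigned | voices=[76 - -]
Op 10: note_off(76): free voice 0 | voices=[- - -]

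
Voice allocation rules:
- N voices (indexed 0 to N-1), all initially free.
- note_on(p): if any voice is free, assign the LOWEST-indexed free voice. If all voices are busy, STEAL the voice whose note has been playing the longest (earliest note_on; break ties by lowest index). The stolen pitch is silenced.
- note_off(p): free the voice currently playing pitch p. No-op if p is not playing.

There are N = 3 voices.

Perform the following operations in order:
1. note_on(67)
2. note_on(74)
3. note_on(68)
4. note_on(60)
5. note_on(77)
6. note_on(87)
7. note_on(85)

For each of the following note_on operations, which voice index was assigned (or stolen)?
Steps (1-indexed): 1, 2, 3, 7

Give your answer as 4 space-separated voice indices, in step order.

Op 1: note_on(67): voice 0 is free -> assigned | voices=[67 - -]
Op 2: note_on(74): voice 1 is free -> assigned | voices=[67 74 -]
Op 3: note_on(68): voice 2 is free -> assigned | voices=[67 74 68]
Op 4: note_on(60): all voices busy, STEAL voice 0 (pitch 67, oldest) -> assign | voices=[60 74 68]
Op 5: note_on(77): all voices busy, STEAL voice 1 (pitch 74, oldest) -> assign | voices=[60 77 68]
Op 6: note_on(87): all voices busy, STEAL voice 2 (pitch 68, oldest) -> assign | voices=[60 77 87]
Op 7: note_on(85): all voices busy, STEAL voice 0 (pitch 60, oldest) -> assign | voices=[85 77 87]

Answer: 0 1 2 0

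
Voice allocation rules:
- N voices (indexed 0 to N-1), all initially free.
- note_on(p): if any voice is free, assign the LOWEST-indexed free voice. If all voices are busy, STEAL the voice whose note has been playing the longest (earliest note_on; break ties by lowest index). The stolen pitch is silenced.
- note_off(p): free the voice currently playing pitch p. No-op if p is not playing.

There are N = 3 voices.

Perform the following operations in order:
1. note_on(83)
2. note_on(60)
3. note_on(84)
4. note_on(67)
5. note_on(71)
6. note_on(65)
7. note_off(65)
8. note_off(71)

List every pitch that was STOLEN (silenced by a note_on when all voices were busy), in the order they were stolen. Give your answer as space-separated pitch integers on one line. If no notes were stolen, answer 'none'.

Answer: 83 60 84

Derivation:
Op 1: note_on(83): voice 0 is free -> assigned | voices=[83 - -]
Op 2: note_on(60): voice 1 is free -> assigned | voices=[83 60 -]
Op 3: note_on(84): voice 2 is free -> assigned | voices=[83 60 84]
Op 4: note_on(67): all voices busy, STEAL voice 0 (pitch 83, oldest) -> assign | voices=[67 60 84]
Op 5: note_on(71): all voices busy, STEAL voice 1 (pitch 60, oldest) -> assign | voices=[67 71 84]
Op 6: note_on(65): all voices busy, STEAL voice 2 (pitch 84, oldest) -> assign | voices=[67 71 65]
Op 7: note_off(65): free voice 2 | voices=[67 71 -]
Op 8: note_off(71): free voice 1 | voices=[67 - -]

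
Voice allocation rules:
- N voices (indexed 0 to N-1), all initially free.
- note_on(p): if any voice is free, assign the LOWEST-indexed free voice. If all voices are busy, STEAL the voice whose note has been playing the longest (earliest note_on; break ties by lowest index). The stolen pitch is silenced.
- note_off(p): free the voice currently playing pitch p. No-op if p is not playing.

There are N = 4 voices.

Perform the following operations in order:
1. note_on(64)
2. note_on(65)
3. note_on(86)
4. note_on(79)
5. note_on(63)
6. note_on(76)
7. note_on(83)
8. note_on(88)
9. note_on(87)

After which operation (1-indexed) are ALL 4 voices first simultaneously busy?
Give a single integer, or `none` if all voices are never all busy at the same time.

Answer: 4

Derivation:
Op 1: note_on(64): voice 0 is free -> assigned | voices=[64 - - -]
Op 2: note_on(65): voice 1 is free -> assigned | voices=[64 65 - -]
Op 3: note_on(86): voice 2 is free -> assigned | voices=[64 65 86 -]
Op 4: note_on(79): voice 3 is free -> assigned | voices=[64 65 86 79]
Op 5: note_on(63): all voices busy, STEAL voice 0 (pitch 64, oldest) -> assign | voices=[63 65 86 79]
Op 6: note_on(76): all voices busy, STEAL voice 1 (pitch 65, oldest) -> assign | voices=[63 76 86 79]
Op 7: note_on(83): all voices busy, STEAL voice 2 (pitch 86, oldest) -> assign | voices=[63 76 83 79]
Op 8: note_on(88): all voices busy, STEAL voice 3 (pitch 79, oldest) -> assign | voices=[63 76 83 88]
Op 9: note_on(87): all voices busy, STEAL voice 0 (pitch 63, oldest) -> assign | voices=[87 76 83 88]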